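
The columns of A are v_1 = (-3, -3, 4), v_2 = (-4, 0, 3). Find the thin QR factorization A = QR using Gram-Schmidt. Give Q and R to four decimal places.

e_1 = v_1/‖v_1‖ = (-3, -3, 4)/5.8310 = (-0.5145, -0.5145, 0.6860).
r_{12} = e_1·v_2 = 4.1160.
u_2 = v_2 − 4.1160·e_1 = (-1.8824, 2.1176, 0.1765).
‖u_2‖ = 2.8388, so e_2 = (-0.6631, 0.7460, 0.0622).

Q = [[-0.5145, -0.6631], [-0.5145, 0.7460], [0.6860, 0.0622]], R = [[5.8310, 4.1160], [0.0000, 2.8388]]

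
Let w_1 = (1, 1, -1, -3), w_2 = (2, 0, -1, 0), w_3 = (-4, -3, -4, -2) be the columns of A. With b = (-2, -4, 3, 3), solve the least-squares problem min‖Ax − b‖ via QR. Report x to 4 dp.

x = (-1.4033, -0.4819, 0.0952)

w_1 = (1, 1, -1, -3); ‖w_1‖ = 3.4641, so q_1 = (0.2887, 0.2887, -0.2887, -0.8660).
q_1·w_2 = 0.2887·2 + 0.2887·0 + (-0.2887)·(-1) + (-0.8660)·0 = 0.8660.
u_2 = w_2 − 0.8660·q_1 = (1.7500, -0.2500, -0.7500, 0.7500).
‖u_2‖ = 2.0616, so q_2 = (0.8489, -0.1213, -0.3638, 0.3638).
q_1·w_3 = 0.2887·(-4) + 0.2887·(-3) + (-0.2887)·(-4) + (-0.8660)·(-2) = 0.8660; q_2·w_3 = 0.8489·(-4) + (-0.1213)·(-3) + (-0.3638)·(-4) + 0.3638·(-2) = -2.3041.
u_3 = w_3 − 0.8660·q_1 + 2.3041·q_2 = (-2.2941, -3.5294, -4.5882, -0.4118).
‖u_3‖ = 6.2403, so q_3 = (-0.3676, -0.5656, -0.7353, -0.0660).
Qᵀb = (-5.1962, -1.2127, 0.5939).
Back-substitute: x_3 = 0.5939/6.2403 = 0.0952.
x_2 = (-1.2127 + 2.3041·0.0952)/2.0616 = -0.4819.
x_1 = (-5.1962 − 0.8660·(-0.4819) − 0.8660·0.0952)/3.4641 = -1.4033.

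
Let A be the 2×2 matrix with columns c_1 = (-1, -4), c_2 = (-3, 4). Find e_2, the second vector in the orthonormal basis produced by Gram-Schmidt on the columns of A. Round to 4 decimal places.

e_1 = c_1/‖c_1‖ = (-1, -4)/4.1231 = (-0.2425, -0.9701).
r_{12} = e_1·c_2 = -3.1530.
u_2 = c_2 + 3.1530·e_1 = (-3.7647, 0.9412).
‖u_2‖ = 3.8806, so e_2 = (-0.9701, 0.2425).

e_2 = (-0.9701, 0.2425)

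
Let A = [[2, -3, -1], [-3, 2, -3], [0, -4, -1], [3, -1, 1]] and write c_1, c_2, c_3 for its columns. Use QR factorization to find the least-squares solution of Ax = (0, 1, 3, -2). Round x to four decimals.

x = (-1.0270, -0.7802, 0.1892)

c_1 = (2, -3, 0, 3); ‖c_1‖ = 4.6904, so e_1 = (0.4264, -0.6396, 0.0000, 0.6396).
e_1·c_2 = 0.4264·(-3) + (-0.6396)·2 + 0.0000·(-4) + 0.6396·(-1) = -3.1980.
u_2 = c_2 + 3.1980·e_1 = (-1.6364, -0.0455, -4.0000, 1.0455).
‖u_2‖ = 4.4467, so e_2 = (-0.3680, -0.0102, -0.8996, 0.2351).
e_1·c_3 = 0.4264·(-1) + (-0.6396)·(-3) + 0.0000·(-1) + 0.6396·1 = 2.1320; e_2·c_3 = (-0.3680)·(-1) + (-0.0102)·(-3) + (-0.8996)·(-1) + 0.2351·1 = 1.5333.
u_3 = c_3 − 2.1320·e_1 − 1.5333·e_2 = (-1.3448, -1.6207, 0.3793, -0.7241).
‖u_3‖ = 2.2591, so e_3 = (-0.5953, -0.7174, 0.1679, -0.3205).
Qᵀb = (-1.9188, -3.1791, 0.4274).
Back-substitute: x_3 = 0.4274/2.2591 = 0.1892.
x_2 = (-3.1791 − 1.5333·0.1892)/4.4467 = -0.7802.
x_1 = (-1.9188 + 3.1980·(-0.7802) − 2.1320·0.1892)/4.6904 = -1.0270.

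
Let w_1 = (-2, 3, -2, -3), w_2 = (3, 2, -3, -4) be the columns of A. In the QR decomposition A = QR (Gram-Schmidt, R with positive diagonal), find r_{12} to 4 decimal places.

r_{12} = 3.5301

w_1 = (-2, 3, -2, -3); ‖w_1‖ = 5.0990, so e_1 = (-0.3922, 0.5883, -0.3922, -0.5883).
r_{12} = e_1·w_2 = 3.5301.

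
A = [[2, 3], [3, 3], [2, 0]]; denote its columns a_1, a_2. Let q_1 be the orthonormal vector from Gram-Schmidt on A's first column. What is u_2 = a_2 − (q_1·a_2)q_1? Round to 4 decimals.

a_1 = (2, 3, 2); ‖a_1‖ = 4.1231, so q_1 = (0.4851, 0.7276, 0.4851).
q_1·a_2 = 0.4851·3 + 0.7276·3 + 0.4851·0 = 3.6380.
u_2 = a_2 − 3.6380·q_1 = (1.2353, 0.3529, -1.7647).

u_2 = (1.2353, 0.3529, -1.7647)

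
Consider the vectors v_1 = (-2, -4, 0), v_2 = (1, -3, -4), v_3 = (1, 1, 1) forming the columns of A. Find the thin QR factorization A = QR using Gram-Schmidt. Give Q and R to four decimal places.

q_1 = v_1/‖v_1‖ = (-2, -4, 0)/4.4721 = (-0.4472, -0.8944, 0.0000).
r_{12} = q_1·v_2 = 2.2361.
u_2 = v_2 − 2.2361·q_1 = (2.0000, -1.0000, -4.0000).
‖u_2‖ = 4.5826, so q_2 = (0.4364, -0.2182, -0.8729).
r_{13} = q_1·v_3 = -1.3416; r_{23} = q_2·v_3 = -0.6547.
u_3 = v_3 + 1.3416·q_1 + 0.6547·q_2 = (0.6857, -0.3429, 0.4286).
‖u_3‖ = 0.8783, so q_3 = (0.7807, -0.3904, 0.4880).

Q = [[-0.4472, 0.4364, 0.7807], [-0.8944, -0.2182, -0.3904], [0.0000, -0.8729, 0.4880]], R = [[4.4721, 2.2361, -1.3416], [0.0000, 4.5826, -0.6547], [0.0000, 0.0000, 0.8783]]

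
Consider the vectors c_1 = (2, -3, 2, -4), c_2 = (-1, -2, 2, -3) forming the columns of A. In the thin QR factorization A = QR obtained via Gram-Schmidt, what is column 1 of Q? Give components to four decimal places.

c_1 = (2, -3, 2, -4); ‖c_1‖ = 5.7446, so q_1 = (0.3482, -0.5222, 0.3482, -0.6963).

q_1 = (0.3482, -0.5222, 0.3482, -0.6963)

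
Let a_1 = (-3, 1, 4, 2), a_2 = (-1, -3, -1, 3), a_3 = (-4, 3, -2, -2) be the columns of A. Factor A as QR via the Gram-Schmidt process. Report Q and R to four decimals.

Q = [[-0.5477, -0.1795, -0.7633], [0.1826, -0.6880, 0.2775], [0.7303, -0.2842, -0.5600], [0.3651, 0.6432, -0.1636]], R = [[5.4772, 0.3651, 0.5477], [0.0000, 4.4572, -2.0641], [0.0000, 0.0000, 5.3329]]

a_1 = (-3, 1, 4, 2); ‖a_1‖ = 5.4772, so e_1 = (-0.5477, 0.1826, 0.7303, 0.3651).
e_1·a_2 = (-0.5477)·(-1) + 0.1826·(-3) + 0.7303·(-1) + 0.3651·3 = 0.3651.
u_2 = a_2 − 0.3651·e_1 = (-0.8000, -3.0667, -1.2667, 2.8667).
‖u_2‖ = 4.4572, so e_2 = (-0.1795, -0.6880, -0.2842, 0.6432).
e_1·a_3 = (-0.5477)·(-4) + 0.1826·3 + 0.7303·(-2) + 0.3651·(-2) = 0.5477; e_2·a_3 = (-0.1795)·(-4) + (-0.6880)·3 + (-0.2842)·(-2) + 0.6432·(-2) = -2.0641.
u_3 = a_3 − 0.5477·e_1 + 2.0641·e_2 = (-4.0705, 1.4799, -2.9866, -0.8725).
‖u_3‖ = 5.3329, so e_3 = (-0.7633, 0.2775, -0.5600, -0.1636).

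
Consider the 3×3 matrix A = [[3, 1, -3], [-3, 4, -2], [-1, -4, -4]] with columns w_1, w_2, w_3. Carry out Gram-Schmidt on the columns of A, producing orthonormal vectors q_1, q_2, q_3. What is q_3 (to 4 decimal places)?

q_3 = (-0.6521, -0.4483, -0.6114)

w_1 = (3, -3, -1); ‖w_1‖ = 4.3589, so q_1 = (0.6882, -0.6882, -0.2294).
q_1·w_2 = 0.6882·1 + (-0.6882)·4 + (-0.2294)·(-4) = -1.1471.
u_2 = w_2 + 1.1471·q_1 = (1.7895, 3.2105, -4.2632).
‖u_2‖ = 5.6289, so q_2 = (0.3179, 0.5704, -0.7574).
q_1·w_3 = 0.6882·(-3) + (-0.6882)·(-2) + (-0.2294)·(-4) = 0.2294; q_2·w_3 = 0.3179·(-3) + 0.5704·(-2) + (-0.7574)·(-4) = 0.9350.
u_3 = w_3 − 0.2294·q_1 − 0.9350·q_2 = (-3.4551, -2.3754, -3.2392).
‖u_3‖ = 5.2984, so q_3 = (-0.6521, -0.4483, -0.6114).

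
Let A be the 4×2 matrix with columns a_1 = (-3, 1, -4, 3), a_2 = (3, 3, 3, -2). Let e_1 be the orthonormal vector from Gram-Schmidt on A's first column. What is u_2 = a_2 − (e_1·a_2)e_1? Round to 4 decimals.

u_2 = (0.9429, 3.6857, 0.2571, 0.0571)

a_1 = (-3, 1, -4, 3); ‖a_1‖ = 5.9161, so e_1 = (-0.5071, 0.1690, -0.6761, 0.5071).
e_1·a_2 = (-0.5071)·3 + 0.1690·3 + (-0.6761)·3 + 0.5071·(-2) = -4.0567.
u_2 = a_2 + 4.0567·e_1 = (0.9429, 3.6857, 0.2571, 0.0571).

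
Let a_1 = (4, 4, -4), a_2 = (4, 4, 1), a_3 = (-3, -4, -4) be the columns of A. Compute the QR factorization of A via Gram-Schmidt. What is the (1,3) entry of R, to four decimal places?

r_{13} = -1.7321

a_1 = (4, 4, -4); ‖a_1‖ = 6.9282, so e_1 = (0.5774, 0.5774, -0.5774).
r_{13} = e_1·a_3 = -1.7321.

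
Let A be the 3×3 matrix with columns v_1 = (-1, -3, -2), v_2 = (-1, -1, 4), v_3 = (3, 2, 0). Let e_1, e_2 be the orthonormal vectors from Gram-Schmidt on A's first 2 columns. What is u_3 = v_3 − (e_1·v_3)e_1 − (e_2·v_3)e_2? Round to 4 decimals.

e_1 = v_1/‖v_1‖ = (-1, -3, -2)/3.7417 = (-0.2673, -0.8018, -0.5345).
r_{12} = e_1·v_2 = -1.0690.
u_2 = v_2 + 1.0690·e_1 = (-1.2857, -1.8571, 3.4286).
‖u_2‖ = 4.1057, so e_2 = (-0.3132, -0.4523, 0.8351).
r_{13} = e_1·v_3 = -2.4054; r_{23} = e_2·v_3 = -1.8441.
u_3 = v_3 + 2.4054·e_1 + 1.8441·e_2 = (1.7797, -0.7627, 0.2542).

u_3 = (1.7797, -0.7627, 0.2542)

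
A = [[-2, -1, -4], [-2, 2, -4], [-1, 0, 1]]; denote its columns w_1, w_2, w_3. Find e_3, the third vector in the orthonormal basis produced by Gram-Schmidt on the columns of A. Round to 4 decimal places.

e_3 = (-0.3123, -0.1562, 0.9370)

e_1 = w_1/‖w_1‖ = (-2, -2, -1)/3.0000 = (-0.6667, -0.6667, -0.3333).
r_{12} = e_1·w_2 = -0.6667.
u_2 = w_2 + 0.6667·e_1 = (-1.4444, 1.5556, -0.2222).
‖u_2‖ = 2.1344, so e_2 = (-0.6768, 0.7288, -0.1041).
r_{13} = e_1·w_3 = 5.0000; r_{23} = e_2·w_3 = -0.3123.
u_3 = w_3 − 5.0000·e_1 + 0.3123·e_2 = (-0.8780, -0.4390, 2.6341).
‖u_3‖ = 2.8111, so e_3 = (-0.3123, -0.1562, 0.9370).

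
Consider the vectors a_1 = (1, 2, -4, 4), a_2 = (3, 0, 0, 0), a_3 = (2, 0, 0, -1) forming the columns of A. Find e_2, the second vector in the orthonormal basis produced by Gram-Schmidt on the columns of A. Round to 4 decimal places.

a_1 = (1, 2, -4, 4); ‖a_1‖ = 6.0828, so e_1 = (0.1644, 0.3288, -0.6576, 0.6576).
e_1·a_2 = 0.1644·3 + 0.3288·0 + (-0.6576)·0 + 0.6576·0 = 0.4932.
u_2 = a_2 − 0.4932·e_1 = (2.9189, -0.1622, 0.3243, -0.3243).
‖u_2‖ = 2.9592, so e_2 = (0.9864, -0.0548, 0.1096, -0.1096).

e_2 = (0.9864, -0.0548, 0.1096, -0.1096)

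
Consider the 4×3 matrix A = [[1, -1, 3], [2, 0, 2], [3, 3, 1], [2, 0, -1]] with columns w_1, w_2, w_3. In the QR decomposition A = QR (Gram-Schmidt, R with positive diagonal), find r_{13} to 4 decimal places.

w_1 = (1, 2, 3, 2); ‖w_1‖ = 4.2426, so e_1 = (0.2357, 0.4714, 0.7071, 0.4714).
r_{13} = e_1·w_3 = 1.8856.

r_{13} = 1.8856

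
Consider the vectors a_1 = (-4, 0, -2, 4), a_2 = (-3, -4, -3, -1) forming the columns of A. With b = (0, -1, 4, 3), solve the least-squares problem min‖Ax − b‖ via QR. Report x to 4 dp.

a_1 = (-4, 0, -2, 4); ‖a_1‖ = 6.0000, so q_1 = (-0.6667, 0.0000, -0.3333, 0.6667).
q_1·a_2 = (-0.6667)·(-3) + 0.0000·(-4) + (-0.3333)·(-3) + 0.6667·(-1) = 2.3333.
u_2 = a_2 − 2.3333·q_1 = (-1.4444, -4.0000, -2.2222, -2.5556).
‖u_2‖ = 5.4365, so q_2 = (-0.2657, -0.7358, -0.4088, -0.4701).
Qᵀb = (0.6667, -2.3095).
Back-substitute: x_2 = -2.3095/5.4365 = -0.4248.
x_1 = (0.6667 − 2.3333·(-0.4248))/6.0000 = 0.2763.

x = (0.2763, -0.4248)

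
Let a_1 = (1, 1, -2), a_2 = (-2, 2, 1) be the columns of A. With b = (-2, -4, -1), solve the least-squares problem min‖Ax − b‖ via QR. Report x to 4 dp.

a_1 = (1, 1, -2); ‖a_1‖ = 2.4495, so e_1 = (0.4082, 0.4082, -0.8165).
e_1·a_2 = 0.4082·(-2) + 0.4082·2 + (-0.8165)·1 = -0.8165.
u_2 = a_2 + 0.8165·e_1 = (-1.6667, 2.3333, 0.3333).
‖u_2‖ = 2.8868, so e_2 = (-0.5774, 0.8083, 0.1155).
Qᵀb = (-1.6330, -2.1939).
Back-substitute: x_2 = -2.1939/2.8868 = -0.7600.
x_1 = (-1.6330 + 0.8165·(-0.7600))/2.4495 = -0.9200.

x = (-0.9200, -0.7600)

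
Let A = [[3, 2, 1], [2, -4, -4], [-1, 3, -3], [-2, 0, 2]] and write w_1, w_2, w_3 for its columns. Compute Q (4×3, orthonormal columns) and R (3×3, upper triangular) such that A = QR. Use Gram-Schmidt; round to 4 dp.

w_1 = (3, 2, -1, -2); ‖w_1‖ = 4.2426, so q_1 = (0.7071, 0.4714, -0.2357, -0.4714).
q_1·w_2 = 0.7071·2 + 0.4714·(-4) + (-0.2357)·3 + (-0.4714)·0 = -1.1785.
u_2 = w_2 + 1.1785·q_1 = (2.8333, -3.4444, 2.7222, -0.5556).
‖u_2‖ = 5.2546, so q_2 = (0.5392, -0.6555, 0.5181, -0.1057).
q_1·w_3 = 0.7071·1 + 0.4714·(-4) + (-0.2357)·(-3) + (-0.4714)·2 = -1.4142; q_2·w_3 = 0.5392·1 + (-0.6555)·(-4) + 0.5181·(-3) + (-0.1057)·2 = 1.3956.
u_3 = w_3 + 1.4142·q_1 − 1.3956·q_2 = (1.2475, -2.4185, -4.0563, 1.4809).
‖u_3‖ = 5.1041, so q_3 = (0.2444, -0.4738, -0.7947, 0.2901).

Q = [[0.7071, 0.5392, 0.2444], [0.4714, -0.6555, -0.4738], [-0.2357, 0.5181, -0.7947], [-0.4714, -0.1057, 0.2901]], R = [[4.2426, -1.1785, -1.4142], [0.0000, 5.2546, 1.3956], [0.0000, 0.0000, 5.1041]]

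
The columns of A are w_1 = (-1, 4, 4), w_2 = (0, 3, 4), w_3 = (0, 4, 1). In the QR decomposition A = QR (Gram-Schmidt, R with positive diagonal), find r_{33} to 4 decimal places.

w_1 = (-1, 4, 4); ‖w_1‖ = 5.7446, so e_1 = (-0.1741, 0.6963, 0.6963).
e_1·w_2 = (-0.1741)·0 + 0.6963·3 + 0.6963·4 = 4.8742.
u_2 = w_2 − 4.8742·e_1 = (0.8485, -0.3939, 0.6061).
‖u_2‖ = 1.1146, so e_2 = (0.7612, -0.3534, 0.5437).
e_1·w_3 = (-0.1741)·0 + 0.6963·4 + 0.6963·1 = 3.4816; e_2·w_3 = 0.7612·0 + (-0.3534)·4 + 0.5437·1 = -0.8700.
u_3 = w_3 − 3.4816·e_1 + 0.8700·e_2 = (1.2683, 1.2683, -0.9512).
r_{33} = ‖u_3‖ = 2.0303.

r_{33} = 2.0303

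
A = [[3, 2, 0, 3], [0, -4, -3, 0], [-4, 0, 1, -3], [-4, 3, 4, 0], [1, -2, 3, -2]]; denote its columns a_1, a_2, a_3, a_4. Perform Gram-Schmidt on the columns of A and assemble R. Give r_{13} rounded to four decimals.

r_{13} = -2.6232

a_1 = (3, 0, -4, -4, 1); ‖a_1‖ = 6.4807, so q_1 = (0.4629, 0.0000, -0.6172, -0.6172, 0.1543).
r_{13} = q_1·a_3 = -2.6232.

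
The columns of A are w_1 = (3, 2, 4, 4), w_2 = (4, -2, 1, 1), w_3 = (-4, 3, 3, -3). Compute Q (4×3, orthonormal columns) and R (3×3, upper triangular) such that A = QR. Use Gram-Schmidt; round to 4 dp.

w_1 = (3, 2, 4, 4); ‖w_1‖ = 6.7082, so q_1 = (0.4472, 0.2981, 0.5963, 0.5963).
q_1·w_2 = 0.4472·4 + 0.2981·(-2) + 0.5963·1 + 0.5963·1 = 2.3851.
u_2 = w_2 − 2.3851·q_1 = (2.9333, -2.7111, -0.4222, -0.4222).
‖u_2‖ = 4.0387, so q_2 = (0.7263, -0.6713, -0.1045, -0.1045).
q_1·w_3 = 0.4472·(-4) + 0.2981·3 + 0.5963·3 + 0.5963·(-3) = -0.8944; q_2·w_3 = 0.7263·(-4) + (-0.6713)·3 + (-0.1045)·3 + (-0.1045)·(-3) = -4.9191.
u_3 = w_3 + 0.8944·q_1 + 4.9191·q_2 = (-0.0272, -0.0354, 3.0191, -2.9809).
‖u_3‖ = 4.2430, so q_3 = (-0.0064, -0.0083, 0.7115, -0.7026).

Q = [[0.4472, 0.7263, -0.0064], [0.2981, -0.6713, -0.0083], [0.5963, -0.1045, 0.7115], [0.5963, -0.1045, -0.7026]], R = [[6.7082, 2.3851, -0.8944], [0.0000, 4.0387, -4.9191], [0.0000, 0.0000, 4.2430]]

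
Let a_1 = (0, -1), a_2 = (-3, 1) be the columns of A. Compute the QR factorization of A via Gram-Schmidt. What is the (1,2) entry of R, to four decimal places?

r_{12} = -1.0000

a_1 = (0, -1); ‖a_1‖ = 1.0000, so q_1 = (0.0000, -1.0000).
r_{12} = q_1·a_2 = -1.0000.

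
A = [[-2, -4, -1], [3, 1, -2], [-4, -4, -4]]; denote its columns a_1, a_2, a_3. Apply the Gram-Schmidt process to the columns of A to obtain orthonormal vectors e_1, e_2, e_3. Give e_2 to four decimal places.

a_1 = (-2, 3, -4); ‖a_1‖ = 5.3852, so e_1 = (-0.3714, 0.5571, -0.7428).
e_1·a_2 = (-0.3714)·(-4) + 0.5571·1 + (-0.7428)·(-4) = 5.0138.
u_2 = a_2 − 5.0138·e_1 = (-2.1379, -1.7931, -0.2759).
‖u_2‖ = 2.8039, so e_2 = (-0.7625, -0.6395, -0.0984).

e_2 = (-0.7625, -0.6395, -0.0984)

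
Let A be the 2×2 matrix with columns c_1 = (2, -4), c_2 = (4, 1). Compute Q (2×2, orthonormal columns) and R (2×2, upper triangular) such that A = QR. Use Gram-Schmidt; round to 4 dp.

q_1 = c_1/‖c_1‖ = (2, -4)/4.4721 = (0.4472, -0.8944).
r_{12} = q_1·c_2 = 0.8944.
u_2 = c_2 − 0.8944·q_1 = (3.6000, 1.8000).
‖u_2‖ = 4.0249, so q_2 = (0.8944, 0.4472).

Q = [[0.4472, 0.8944], [-0.8944, 0.4472]], R = [[4.4721, 0.8944], [0.0000, 4.0249]]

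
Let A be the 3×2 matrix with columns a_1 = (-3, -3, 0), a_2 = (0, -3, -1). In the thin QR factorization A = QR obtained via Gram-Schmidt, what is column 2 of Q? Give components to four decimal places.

a_1 = (-3, -3, 0); ‖a_1‖ = 4.2426, so q_1 = (-0.7071, -0.7071, 0.0000).
q_1·a_2 = (-0.7071)·0 + (-0.7071)·(-3) + 0.0000·(-1) = 2.1213.
u_2 = a_2 − 2.1213·q_1 = (1.5000, -1.5000, -1.0000).
‖u_2‖ = 2.3452, so q_2 = (0.6396, -0.6396, -0.4264).

q_2 = (0.6396, -0.6396, -0.4264)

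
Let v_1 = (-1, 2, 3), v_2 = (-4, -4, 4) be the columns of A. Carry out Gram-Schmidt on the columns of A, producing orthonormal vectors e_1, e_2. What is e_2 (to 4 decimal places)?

v_1 = (-1, 2, 3); ‖v_1‖ = 3.7417, so e_1 = (-0.2673, 0.5345, 0.8018).
e_1·v_2 = (-0.2673)·(-4) + 0.5345·(-4) + 0.8018·4 = 2.1381.
u_2 = v_2 − 2.1381·e_1 = (-3.4286, -5.1429, 2.2857).
‖u_2‖ = 6.5900, so e_2 = (-0.5203, -0.7804, 0.3468).

e_2 = (-0.5203, -0.7804, 0.3468)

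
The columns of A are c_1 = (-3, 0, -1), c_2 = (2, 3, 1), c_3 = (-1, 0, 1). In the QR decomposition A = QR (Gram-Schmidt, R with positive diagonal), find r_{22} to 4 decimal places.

r_{22} = 3.0166

c_1 = (-3, 0, -1); ‖c_1‖ = 3.1623, so e_1 = (-0.9487, 0.0000, -0.3162).
e_1·c_2 = (-0.9487)·2 + 0.0000·3 + (-0.3162)·1 = -2.2136.
u_2 = c_2 + 2.2136·e_1 = (-0.1000, 3.0000, 0.3000).
r_{22} = ‖u_2‖ = 3.0166.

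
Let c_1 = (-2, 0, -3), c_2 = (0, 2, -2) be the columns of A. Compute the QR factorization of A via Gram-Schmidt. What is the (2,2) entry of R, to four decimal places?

c_1 = (-2, 0, -3); ‖c_1‖ = 3.6056, so e_1 = (-0.5547, 0.0000, -0.8321).
e_1·c_2 = (-0.5547)·0 + 0.0000·2 + (-0.8321)·(-2) = 1.6641.
u_2 = c_2 − 1.6641·e_1 = (0.9231, 2.0000, -0.6154).
r_{22} = ‖u_2‖ = 2.2871.

r_{22} = 2.2871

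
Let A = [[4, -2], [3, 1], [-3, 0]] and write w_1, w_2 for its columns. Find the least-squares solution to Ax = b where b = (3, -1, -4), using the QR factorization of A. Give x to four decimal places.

q_1 = w_1/‖w_1‖ = (4, 3, -3)/5.8310 = (0.6860, 0.5145, -0.5145).
r_{12} = q_1·w_2 = -0.8575.
u_2 = w_2 + 0.8575·q_1 = (-1.4118, 1.4412, -0.4412).
‖u_2‖ = 2.0651, so q_2 = (-0.6836, 0.6979, -0.2136).
Qᵀb = (3.6015, -1.8942).
Back-substitute: x_2 = -1.8942/2.0651 = -0.9172.
x_1 = (3.6015 + 0.8575·(-0.9172))/5.8310 = 0.4828.

x = (0.4828, -0.9172)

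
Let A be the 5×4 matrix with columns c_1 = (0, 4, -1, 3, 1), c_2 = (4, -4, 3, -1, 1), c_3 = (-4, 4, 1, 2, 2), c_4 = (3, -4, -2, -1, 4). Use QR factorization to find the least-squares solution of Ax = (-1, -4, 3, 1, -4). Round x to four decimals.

c_1 = (0, 4, -1, 3, 1); ‖c_1‖ = 5.1962, so q_1 = (0.0000, 0.7698, -0.1925, 0.5774, 0.1925).
q_1·c_2 = 0.0000·4 + 0.7698·(-4) + (-0.1925)·3 + 0.5774·(-1) + 0.1925·1 = -4.0415.
u_2 = c_2 + 4.0415·q_1 = (4.0000, -0.8889, 2.2222, 1.3333, 1.7778).
‖u_2‖ = 5.1640, so q_2 = (0.7746, -0.1721, 0.4303, 0.2582, 0.3443).
q_1·c_3 = 0.0000·(-4) + 0.7698·4 + (-0.1925)·1 + 0.5774·2 + 0.1925·2 = 4.4264; q_2·c_3 = 0.7746·(-4) + (-0.1721)·4 + 0.4303·1 + 0.2582·2 + 0.3443·2 = -2.1517.
u_3 = c_3 − 4.4264·q_1 + 2.1517·q_2 = (-2.3333, 0.2222, 2.7778, 0.0000, 1.8889).
‖u_3‖ = 4.0961, so q_3 = (-0.5697, 0.0543, 0.6782, 0.0000, 0.4611).
q_1·c_4 = 0.0000·3 + 0.7698·(-4) + (-0.1925)·(-2) + 0.5774·(-1) + 0.1925·4 = -2.5019; q_2·c_4 = 0.7746·3 + (-0.1721)·(-4) + 0.4303·(-2) + 0.2582·(-1) + 0.3443·4 = 3.2705; q_3·c_4 = (-0.5697)·3 + 0.0543·(-4) + 0.6782·(-2) + 0.0000·(-1) + 0.4611·4 = -1.4377.
u_4 = c_4 + 2.5019·q_1 − 3.2705·q_2 + 1.4377·q_3 = (-0.3523, -1.4331, -2.9139, -0.4000, 4.0185).
‖u_4‖ = 5.1940, so q_4 = (-0.0678, -0.2759, -0.5610, -0.0770, 0.7737).
Qᵀb = (-3.8490, 0.0861, 0.5425, -3.6833).
Back-substitute: x_4 = -3.6833/5.1940 = -0.7092.
x_3 = (0.5425 + 1.4377·(-0.7092))/4.0961 = -0.1165.
x_2 = (0.0861 + 2.1517·(-0.1165) − 3.2705·(-0.7092))/5.1640 = 0.4173.
x_1 = (-3.8490 + 4.0415·0.4173 − 4.4264·(-0.1165) + 2.5019·(-0.7092))/5.1962 = -0.6584.

x = (-0.6584, 0.4173, -0.1165, -0.7092)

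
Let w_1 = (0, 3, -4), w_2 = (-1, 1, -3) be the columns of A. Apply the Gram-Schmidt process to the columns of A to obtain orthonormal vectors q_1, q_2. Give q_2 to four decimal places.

w_1 = (0, 3, -4); ‖w_1‖ = 5.0000, so q_1 = (0.0000, 0.6000, -0.8000).
q_1·w_2 = 0.0000·(-1) + 0.6000·1 + (-0.8000)·(-3) = 3.0000.
u_2 = w_2 − 3.0000·q_1 = (-1.0000, -0.8000, -0.6000).
‖u_2‖ = 1.4142, so q_2 = (-0.7071, -0.5657, -0.4243).

q_2 = (-0.7071, -0.5657, -0.4243)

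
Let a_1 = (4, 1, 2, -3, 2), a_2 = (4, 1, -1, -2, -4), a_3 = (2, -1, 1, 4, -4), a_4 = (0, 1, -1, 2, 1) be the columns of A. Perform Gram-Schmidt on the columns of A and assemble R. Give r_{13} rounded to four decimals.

r_{13} = -1.8865

a_1 = (4, 1, 2, -3, 2); ‖a_1‖ = 5.8310, so e_1 = (0.6860, 0.1715, 0.3430, -0.5145, 0.3430).
r_{13} = e_1·a_3 = -1.8865.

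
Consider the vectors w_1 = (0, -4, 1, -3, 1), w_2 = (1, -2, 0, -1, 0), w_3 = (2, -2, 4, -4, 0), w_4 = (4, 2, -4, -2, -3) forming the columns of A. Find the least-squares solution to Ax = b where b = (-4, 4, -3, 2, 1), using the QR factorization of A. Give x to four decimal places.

x = (1.4554, -3.7597, -0.8039, 0.2939)

w_1 = (0, -4, 1, -3, 1); ‖w_1‖ = 5.1962, so q_1 = (0.0000, -0.7698, 0.1925, -0.5774, 0.1925).
q_1·w_2 = 0.0000·1 + (-0.7698)·(-2) + 0.1925·0 + (-0.5774)·(-1) + 0.1925·0 = 2.1170.
u_2 = w_2 − 2.1170·q_1 = (1.0000, -0.3704, -0.4074, 0.2222, -0.4074).
‖u_2‖ = 1.2323, so q_2 = (0.8115, -0.3006, -0.3306, 0.1803, -0.3306).
q_1·w_3 = 0.0000·2 + (-0.7698)·(-2) + 0.1925·4 + (-0.5774)·(-4) + 0.1925·0 = 4.6188; q_2·w_3 = 0.8115·2 + (-0.3006)·(-2) + (-0.3306)·4 + 0.1803·(-4) + (-0.3306)·0 = 0.1803.
u_3 = w_3 − 4.6188·q_1 − 0.1803·q_2 = (1.8537, 1.6098, 3.1707, -1.3659, -0.8293).
‖u_3‖ = 4.3167, so q_3 = (0.4294, 0.3729, 0.7345, -0.3164, -0.1921).
q_1·w_4 = 0.0000·4 + (-0.7698)·2 + 0.1925·(-4) + (-0.5774)·(-2) + 0.1925·(-3) = -1.7321; q_2·w_4 = 0.8115·4 + (-0.3006)·2 + (-0.3306)·(-4) + 0.1803·(-2) + (-0.3306)·(-3) = 4.5985; q_3·w_4 = 0.4294·4 + 0.3729·2 + 0.7345·(-4) + (-0.3164)·(-2) + (-0.1921)·(-3) = 0.7345.
u_4 = w_4 + 1.7321·q_1 − 4.5985·q_2 − 0.7345·q_3 = (-0.0471, 1.7749, -2.6859, -3.5969, -1.0052).
‖u_4‖ = 4.9309, so q_4 = (-0.0096, 0.3599, -0.5447, -0.7294, -0.2039).
Qᵀb = (-4.6188, -3.4263, -3.2545, 1.4493).
Back-substitute: x_4 = 1.4493/4.9309 = 0.2939.
x_3 = (-3.2545 − 0.7345·0.2939)/4.3167 = -0.8039.
x_2 = (-3.4263 − 0.1803·(-0.8039) − 4.5985·0.2939)/1.2323 = -3.7597.
x_1 = (-4.6188 − 2.1170·(-3.7597) − 4.6188·(-0.8039) + 1.7321·0.2939)/5.1962 = 1.4554.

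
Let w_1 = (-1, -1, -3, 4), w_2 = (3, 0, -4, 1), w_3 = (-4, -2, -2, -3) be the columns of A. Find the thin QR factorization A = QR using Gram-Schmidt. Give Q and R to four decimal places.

Q = [[-0.1925, 0.7836, -0.5006], [-0.1925, 0.1084, -0.3311], [-0.5774, -0.5752, -0.5261], [0.7698, -0.2084, -0.6025]], R = [[5.1962, 2.5019, 0.0000], [0.0000, 4.4431, -1.5755], [0.0000, 0.0000, 5.5243]]

w_1 = (-1, -1, -3, 4); ‖w_1‖ = 5.1962, so e_1 = (-0.1925, -0.1925, -0.5774, 0.7698).
e_1·w_2 = (-0.1925)·3 + (-0.1925)·0 + (-0.5774)·(-4) + 0.7698·1 = 2.5019.
u_2 = w_2 − 2.5019·e_1 = (3.4815, 0.4815, -2.5556, -0.9259).
‖u_2‖ = 4.4431, so e_2 = (0.7836, 0.1084, -0.5752, -0.2084).
e_1·w_3 = (-0.1925)·(-4) + (-0.1925)·(-2) + (-0.5774)·(-2) + 0.7698·(-3) = 0.0000; e_2·w_3 = 0.7836·(-4) + 0.1084·(-2) + (-0.5752)·(-2) + (-0.2084)·(-3) = -1.5755.
u_3 = w_3 + 0.0000·e_1 + 1.5755·e_2 = (-2.7655, -1.8293, -2.9062, -3.3283).
‖u_3‖ = 5.5243, so e_3 = (-0.5006, -0.3311, -0.5261, -0.6025).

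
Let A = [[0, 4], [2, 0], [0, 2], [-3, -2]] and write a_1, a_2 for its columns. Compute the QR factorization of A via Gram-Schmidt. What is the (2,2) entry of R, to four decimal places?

q_1 = a_1/‖a_1‖ = (0, 2, 0, -3)/3.6056 = (0.0000, 0.5547, 0.0000, -0.8321).
r_{12} = q_1·a_2 = 1.6641.
u_2 = a_2 − 1.6641·q_1 = (4.0000, -0.9231, 2.0000, -0.6154).
r_{22} = ‖u_2‖ = 4.6077.

r_{22} = 4.6077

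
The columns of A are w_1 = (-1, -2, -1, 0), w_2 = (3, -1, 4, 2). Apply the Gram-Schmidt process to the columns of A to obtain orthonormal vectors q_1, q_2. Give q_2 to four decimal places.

q_2 = (0.4263, -0.5247, 0.6230, 0.3935)

w_1 = (-1, -2, -1, 0); ‖w_1‖ = 2.4495, so q_1 = (-0.4082, -0.8165, -0.4082, 0.0000).
q_1·w_2 = (-0.4082)·3 + (-0.8165)·(-1) + (-0.4082)·4 + 0.0000·2 = -2.0412.
u_2 = w_2 + 2.0412·q_1 = (2.1667, -2.6667, 3.1667, 2.0000).
‖u_2‖ = 5.0827, so q_2 = (0.4263, -0.5247, 0.6230, 0.3935).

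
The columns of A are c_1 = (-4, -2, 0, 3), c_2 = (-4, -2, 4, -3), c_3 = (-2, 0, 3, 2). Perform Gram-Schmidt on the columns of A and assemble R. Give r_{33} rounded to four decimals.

r_{33} = 2.8969

e_1 = c_1/‖c_1‖ = (-4, -2, 0, 3)/5.3852 = (-0.7428, -0.3714, 0.0000, 0.5571).
r_{12} = e_1·c_2 = 2.0426.
u_2 = c_2 − 2.0426·e_1 = (-2.4828, -1.2414, 4.0000, -4.1379).
‖u_2‖ = 6.3896, so e_2 = (-0.3886, -0.1943, 0.6260, -0.6476).
r_{13} = e_1·c_3 = 2.5997; r_{23} = e_2·c_3 = 1.3600.
u_3 = c_3 − 2.5997·e_1 − 1.3600·e_2 = (0.4595, 1.2297, 2.1486, 1.4324).
r_{33} = ‖u_3‖ = 2.8969.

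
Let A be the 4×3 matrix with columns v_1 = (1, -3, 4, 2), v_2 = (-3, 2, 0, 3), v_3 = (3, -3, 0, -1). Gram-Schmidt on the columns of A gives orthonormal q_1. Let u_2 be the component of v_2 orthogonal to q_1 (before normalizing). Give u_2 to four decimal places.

u_2 = (-2.9000, 1.7000, 0.4000, 3.2000)

v_1 = (1, -3, 4, 2); ‖v_1‖ = 5.4772, so q_1 = (0.1826, -0.5477, 0.7303, 0.3651).
q_1·v_2 = 0.1826·(-3) + (-0.5477)·2 + 0.7303·0 + 0.3651·3 = -0.5477.
u_2 = v_2 + 0.5477·q_1 = (-2.9000, 1.7000, 0.4000, 3.2000).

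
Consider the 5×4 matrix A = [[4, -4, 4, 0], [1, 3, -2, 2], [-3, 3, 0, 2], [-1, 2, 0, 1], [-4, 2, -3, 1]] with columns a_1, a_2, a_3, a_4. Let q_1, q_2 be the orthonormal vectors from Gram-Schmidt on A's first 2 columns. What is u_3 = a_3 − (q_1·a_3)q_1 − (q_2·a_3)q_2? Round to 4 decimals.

u_3 = (1.0946, -0.8235, 2.1790, 1.2020, -1.0460)

a_1 = (4, 1, -3, -1, -4); ‖a_1‖ = 6.5574, so q_1 = (0.6100, 0.1525, -0.4575, -0.1525, -0.6100).
q_1·a_2 = 0.6100·(-4) + 0.1525·3 + (-0.4575)·3 + (-0.1525)·2 + (-0.6100)·2 = -4.8800.
u_2 = a_2 + 4.8800·q_1 = (-1.0233, 3.7442, 0.7674, 1.2558, -0.9767).
‖u_2‖ = 4.2645, so q_2 = (-0.2399, 0.8780, 0.1800, 0.2945, -0.2290).
q_1·a_3 = 0.6100·4 + 0.1525·(-2) + (-0.4575)·0 + (-0.1525)·0 + (-0.6100)·(-3) = 3.9650; q_2·a_3 = (-0.2399)·4 + 0.8780·(-2) + 0.1800·0 + 0.2945·0 + (-0.2290)·(-3) = -2.0286.
u_3 = a_3 − 3.9650·q_1 + 2.0286·q_2 = (1.0946, -0.8235, 2.1790, 1.2020, -1.0460).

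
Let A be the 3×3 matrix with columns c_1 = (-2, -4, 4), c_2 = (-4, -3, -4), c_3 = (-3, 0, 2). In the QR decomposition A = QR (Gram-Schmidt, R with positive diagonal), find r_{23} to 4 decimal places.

r_{23} = 0.3838

c_1 = (-2, -4, 4); ‖c_1‖ = 6.0000, so e_1 = (-0.3333, -0.6667, 0.6667).
e_1·c_2 = (-0.3333)·(-4) + (-0.6667)·(-3) + 0.6667·(-4) = 0.6667.
u_2 = c_2 − 0.6667·e_1 = (-3.7778, -2.5556, -4.4444).
‖u_2‖ = 6.3683, so e_2 = (-0.5932, -0.4013, -0.6979).
r_{23} = e_2·c_3 = 0.3838.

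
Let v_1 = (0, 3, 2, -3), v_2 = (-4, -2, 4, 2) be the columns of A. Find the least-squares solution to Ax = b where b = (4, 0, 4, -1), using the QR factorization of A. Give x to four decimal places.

q_1 = v_1/‖v_1‖ = (0, 3, 2, -3)/4.6904 = (0.0000, 0.6396, 0.4264, -0.6396).
r_{12} = q_1·v_2 = -0.8528.
u_2 = v_2 + 0.8528·q_1 = (-4.0000, -1.4545, 4.3636, 1.4545).
‖u_2‖ = 6.2668, so q_2 = (-0.6383, -0.2321, 0.6963, 0.2321).
Qᵀb = (2.3452, 0.0000).
Back-substitute: x_2 = 0.0000/6.2668 = 0.0000.
x_1 = (2.3452 + 0.8528·0.0000)/4.6904 = 0.5000.

x = (0.5000, 0.0000)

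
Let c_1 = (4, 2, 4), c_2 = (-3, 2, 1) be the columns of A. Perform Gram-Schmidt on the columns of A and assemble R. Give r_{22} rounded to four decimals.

c_1 = (4, 2, 4); ‖c_1‖ = 6.0000, so e_1 = (0.6667, 0.3333, 0.6667).
e_1·c_2 = 0.6667·(-3) + 0.3333·2 + 0.6667·1 = -0.6667.
u_2 = c_2 + 0.6667·e_1 = (-2.5556, 2.2222, 1.4444).
r_{22} = ‖u_2‖ = 3.6818.

r_{22} = 3.6818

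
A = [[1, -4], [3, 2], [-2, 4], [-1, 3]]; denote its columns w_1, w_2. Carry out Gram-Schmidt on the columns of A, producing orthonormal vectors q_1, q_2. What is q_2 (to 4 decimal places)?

w_1 = (1, 3, -2, -1); ‖w_1‖ = 3.8730, so q_1 = (0.2582, 0.7746, -0.5164, -0.2582).
q_1·w_2 = 0.2582·(-4) + 0.7746·2 + (-0.5164)·4 + (-0.2582)·3 = -2.3238.
u_2 = w_2 + 2.3238·q_1 = (-3.4000, 3.8000, 2.8000, 2.4000).
‖u_2‖ = 6.2929, so q_2 = (-0.5403, 0.6039, 0.4449, 0.3814).

q_2 = (-0.5403, 0.6039, 0.4449, 0.3814)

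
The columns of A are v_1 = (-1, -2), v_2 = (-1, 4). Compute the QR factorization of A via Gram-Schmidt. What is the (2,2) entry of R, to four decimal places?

r_{22} = 2.6833

v_1 = (-1, -2); ‖v_1‖ = 2.2361, so q_1 = (-0.4472, -0.8944).
q_1·v_2 = (-0.4472)·(-1) + (-0.8944)·4 = -3.1305.
u_2 = v_2 + 3.1305·q_1 = (-2.4000, 1.2000).
r_{22} = ‖u_2‖ = 2.6833.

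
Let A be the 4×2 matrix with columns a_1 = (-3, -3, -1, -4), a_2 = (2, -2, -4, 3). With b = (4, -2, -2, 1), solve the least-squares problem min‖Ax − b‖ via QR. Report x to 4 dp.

x = (-0.0733, 0.6792)

q_1 = a_1/‖a_1‖ = (-3, -3, -1, -4)/5.9161 = (-0.5071, -0.5071, -0.1690, -0.6761).
r_{12} = q_1·a_2 = -1.3522.
u_2 = a_2 + 1.3522·q_1 = (1.3143, -2.6857, -4.2286, 2.0857).
‖u_2‖ = 5.5831, so q_2 = (0.2354, -0.4810, -0.7574, 0.3736).
Qᵀb = (-1.3522, 3.7920).
Back-substitute: x_2 = 3.7920/5.5831 = 0.6792.
x_1 = (-1.3522 + 1.3522·0.6792)/5.9161 = -0.0733.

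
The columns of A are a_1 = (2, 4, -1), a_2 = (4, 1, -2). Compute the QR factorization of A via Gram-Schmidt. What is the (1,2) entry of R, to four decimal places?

r_{12} = 3.0551

a_1 = (2, 4, -1); ‖a_1‖ = 4.5826, so q_1 = (0.4364, 0.8729, -0.2182).
r_{12} = q_1·a_2 = 3.0551.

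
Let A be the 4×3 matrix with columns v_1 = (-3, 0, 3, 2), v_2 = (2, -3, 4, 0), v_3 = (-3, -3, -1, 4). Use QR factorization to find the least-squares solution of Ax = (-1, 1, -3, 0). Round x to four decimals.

v_1 = (-3, 0, 3, 2); ‖v_1‖ = 4.6904, so e_1 = (-0.6396, 0.0000, 0.6396, 0.4264).
e_1·v_2 = (-0.6396)·2 + 0.0000·(-3) + 0.6396·4 + 0.4264·0 = 1.2792.
u_2 = v_2 − 1.2792·e_1 = (2.8182, -3.0000, 3.1818, -0.5455).
‖u_2‖ = 5.2310, so e_2 = (0.5387, -0.5735, 0.6083, -0.1043).
e_1·v_3 = (-0.6396)·(-3) + 0.0000·(-3) + 0.6396·(-1) + 0.4264·4 = 2.9848; e_2·v_3 = 0.5387·(-3) + (-0.5735)·(-3) + 0.6083·(-1) + (-0.1043)·4 = -0.9211.
u_3 = v_3 − 2.9848·e_1 + 0.9211·e_2 = (-0.5947, -3.5282, -2.3488, 2.6312).
‖u_3‖ = 5.0242, so e_3 = (-0.1184, -0.7022, -0.4675, 0.5237).
Qᵀb = (-1.2792, -2.9370, 0.8186).
Back-substitute: x_3 = 0.8186/5.0242 = 0.1629.
x_2 = (-2.9370 + 0.9211·0.1629)/5.2310 = -0.5328.
x_1 = (-1.2792 − 1.2792·(-0.5328) − 2.9848·0.1629)/4.6904 = -0.2311.

x = (-0.2311, -0.5328, 0.1629)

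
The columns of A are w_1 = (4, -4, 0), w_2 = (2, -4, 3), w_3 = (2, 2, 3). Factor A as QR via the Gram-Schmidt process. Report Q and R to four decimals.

Q = [[0.7071, -0.3015, 0.6396], [-0.7071, -0.3015, 0.6396], [0.0000, 0.9045, 0.4264]], R = [[5.6569, 4.2426, 0.0000], [0.0000, 3.3166, 1.5076], [0.0000, 0.0000, 3.8376]]

w_1 = (4, -4, 0); ‖w_1‖ = 5.6569, so e_1 = (0.7071, -0.7071, 0.0000).
e_1·w_2 = 0.7071·2 + (-0.7071)·(-4) + 0.0000·3 = 4.2426.
u_2 = w_2 − 4.2426·e_1 = (-1.0000, -1.0000, 3.0000).
‖u_2‖ = 3.3166, so e_2 = (-0.3015, -0.3015, 0.9045).
e_1·w_3 = 0.7071·2 + (-0.7071)·2 + 0.0000·3 = 0.0000; e_2·w_3 = (-0.3015)·2 + (-0.3015)·2 + 0.9045·3 = 1.5076.
u_3 = w_3 + 0.0000·e_1 − 1.5076·e_2 = (2.4545, 2.4545, 1.6364).
‖u_3‖ = 3.8376, so e_3 = (0.6396, 0.6396, 0.4264).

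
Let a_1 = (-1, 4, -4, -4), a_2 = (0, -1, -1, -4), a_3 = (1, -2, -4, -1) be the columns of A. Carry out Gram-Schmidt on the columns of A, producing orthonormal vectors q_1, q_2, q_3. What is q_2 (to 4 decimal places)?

q_2 = (0.0914, -0.6452, 0.0856, -0.7537)

a_1 = (-1, 4, -4, -4); ‖a_1‖ = 7.0000, so q_1 = (-0.1429, 0.5714, -0.5714, -0.5714).
q_1·a_2 = (-0.1429)·0 + 0.5714·(-1) + (-0.5714)·(-1) + (-0.5714)·(-4) = 2.2857.
u_2 = a_2 − 2.2857·q_1 = (0.3265, -2.3061, 0.3061, -2.6939).
‖u_2‖ = 3.5743, so q_2 = (0.0914, -0.6452, 0.0856, -0.7537).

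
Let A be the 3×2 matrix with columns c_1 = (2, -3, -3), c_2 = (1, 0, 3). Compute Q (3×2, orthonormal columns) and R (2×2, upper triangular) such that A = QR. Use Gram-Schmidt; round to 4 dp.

c_1 = (2, -3, -3); ‖c_1‖ = 4.6904, so e_1 = (0.4264, -0.6396, -0.6396).
e_1·c_2 = 0.4264·1 + (-0.6396)·0 + (-0.6396)·3 = -1.4924.
u_2 = c_2 + 1.4924·e_1 = (1.6364, -0.9545, 2.0455).
‖u_2‖ = 2.7880, so e_2 = (0.5869, -0.3424, 0.7337).

Q = [[0.4264, 0.5869], [-0.6396, -0.3424], [-0.6396, 0.7337]], R = [[4.6904, -1.4924], [0.0000, 2.7880]]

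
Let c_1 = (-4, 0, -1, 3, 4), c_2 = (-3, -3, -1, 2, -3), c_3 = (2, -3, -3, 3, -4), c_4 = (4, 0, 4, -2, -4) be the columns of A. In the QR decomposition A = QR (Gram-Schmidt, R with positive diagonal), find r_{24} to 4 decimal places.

c_1 = (-4, 0, -1, 3, 4); ‖c_1‖ = 6.4807, so e_1 = (-0.6172, 0.0000, -0.1543, 0.4629, 0.6172).
e_1·c_2 = (-0.6172)·(-3) + 0.0000·(-3) + (-0.1543)·(-1) + 0.4629·2 + 0.6172·(-3) = 1.0801.
u_2 = c_2 − 1.0801·e_1 = (-2.3333, -3.0000, -0.8333, 1.5000, -3.6667).
‖u_2‖ = 5.5528, so e_2 = (-0.4202, -0.5403, -0.1501, 0.2701, -0.6603).
r_{24} = e_2·c_4 = -0.1801.

r_{24} = -0.1801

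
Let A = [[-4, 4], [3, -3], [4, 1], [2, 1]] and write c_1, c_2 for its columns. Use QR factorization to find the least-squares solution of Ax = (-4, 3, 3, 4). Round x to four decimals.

x = (1.0222, 0.0527)

e_1 = c_1/‖c_1‖ = (-4, 3, 4, 2)/6.7082 = (-0.5963, 0.4472, 0.5963, 0.2981).
r_{12} = e_1·c_2 = -2.8324.
u_2 = c_2 + 2.8324·e_1 = (2.3111, -1.7333, 2.6889, 1.8444).
‖u_2‖ = 4.3563, so e_2 = (0.5305, -0.3979, 0.6172, 0.4234).
Qᵀb = (6.7082, 0.2296).
Back-substitute: x_2 = 0.2296/4.3563 = 0.0527.
x_1 = (6.7082 + 2.8324·0.0527)/6.7082 = 1.0222.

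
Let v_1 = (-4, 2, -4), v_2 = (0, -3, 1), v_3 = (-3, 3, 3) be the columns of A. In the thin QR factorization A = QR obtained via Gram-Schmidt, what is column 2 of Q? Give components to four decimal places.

q_2 = (-0.4134, -0.9096, -0.0413)

q_1 = v_1/‖v_1‖ = (-4, 2, -4)/6.0000 = (-0.6667, 0.3333, -0.6667).
r_{12} = q_1·v_2 = -1.6667.
u_2 = v_2 + 1.6667·q_1 = (-1.1111, -2.4444, -0.1111).
‖u_2‖ = 2.6874, so q_2 = (-0.4134, -0.9096, -0.0413).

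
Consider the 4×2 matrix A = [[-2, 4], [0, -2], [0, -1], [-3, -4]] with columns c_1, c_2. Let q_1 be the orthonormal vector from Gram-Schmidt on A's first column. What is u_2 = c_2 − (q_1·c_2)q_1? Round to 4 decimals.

q_1 = c_1/‖c_1‖ = (-2, 0, 0, -3)/3.6056 = (-0.5547, 0.0000, 0.0000, -0.8321).
r_{12} = q_1·c_2 = 1.1094.
u_2 = c_2 − 1.1094·q_1 = (4.6154, -2.0000, -1.0000, -3.0769).

u_2 = (4.6154, -2.0000, -1.0000, -3.0769)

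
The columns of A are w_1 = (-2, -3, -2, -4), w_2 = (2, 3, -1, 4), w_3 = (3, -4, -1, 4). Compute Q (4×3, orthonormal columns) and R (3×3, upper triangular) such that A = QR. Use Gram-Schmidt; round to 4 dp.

Q = [[-0.3482, 0.1293, 0.3770], [-0.5222, 0.1940, -0.8216], [-0.3482, -0.9374, 0.0000], [-0.6963, 0.2586, 0.4277]], R = [[5.7446, -4.7001, -1.3926], [0.0000, 2.8123, 1.5839], [0.0000, 0.0000, 6.1279]]

q_1 = w_1/‖w_1‖ = (-2, -3, -2, -4)/5.7446 = (-0.3482, -0.5222, -0.3482, -0.6963).
r_{12} = q_1·w_2 = -4.7001.
u_2 = w_2 + 4.7001·q_1 = (0.3636, 0.5455, -2.6364, 0.7273).
‖u_2‖ = 2.8123, so q_2 = (0.1293, 0.1940, -0.9374, 0.2586).
r_{13} = q_1·w_3 = -1.3926; r_{23} = q_2·w_3 = 1.5839.
u_3 = w_3 + 1.3926·q_1 − 1.5839·q_2 = (2.3103, -5.0345, 0.0000, 2.6207).
‖u_3‖ = 6.1279, so q_3 = (0.3770, -0.8216, 0.0000, 0.4277).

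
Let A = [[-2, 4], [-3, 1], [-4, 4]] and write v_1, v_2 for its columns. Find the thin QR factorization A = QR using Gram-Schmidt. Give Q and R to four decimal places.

Q = [[-0.3714, 0.7625], [-0.5571, -0.6395], [-0.7428, 0.0984]], R = [[5.3852, -5.0138], [0.0000, 2.8039]]

v_1 = (-2, -3, -4); ‖v_1‖ = 5.3852, so q_1 = (-0.3714, -0.5571, -0.7428).
q_1·v_2 = (-0.3714)·4 + (-0.5571)·1 + (-0.7428)·4 = -5.0138.
u_2 = v_2 + 5.0138·q_1 = (2.1379, -1.7931, 0.2759).
‖u_2‖ = 2.8039, so q_2 = (0.7625, -0.6395, 0.0984).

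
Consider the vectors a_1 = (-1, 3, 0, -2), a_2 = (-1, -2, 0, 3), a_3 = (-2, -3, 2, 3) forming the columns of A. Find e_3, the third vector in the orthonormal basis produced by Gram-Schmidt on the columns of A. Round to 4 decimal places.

a_1 = (-1, 3, 0, -2); ‖a_1‖ = 3.7417, so e_1 = (-0.2673, 0.8018, 0.0000, -0.5345).
e_1·a_2 = (-0.2673)·(-1) + 0.8018·(-2) + 0.0000·0 + (-0.5345)·3 = -2.9399.
u_2 = a_2 + 2.9399·e_1 = (-1.7857, 0.3571, 0.0000, 1.4286).
‖u_2‖ = 2.3146, so e_2 = (-0.7715, 0.1543, 0.0000, 0.6172).
e_1·a_3 = (-0.2673)·(-2) + 0.8018·(-3) + 0.0000·2 + (-0.5345)·3 = -3.4744; e_2·a_3 = (-0.7715)·(-2) + 0.1543·(-3) + 0.0000·2 + 0.6172·3 = 2.9318.
u_3 = a_3 + 3.4744·e_1 − 2.9318·e_2 = (-0.6667, -0.6667, 2.0000, -0.6667).
‖u_3‖ = 2.3094, so e_3 = (-0.2887, -0.2887, 0.8660, -0.2887).

e_3 = (-0.2887, -0.2887, 0.8660, -0.2887)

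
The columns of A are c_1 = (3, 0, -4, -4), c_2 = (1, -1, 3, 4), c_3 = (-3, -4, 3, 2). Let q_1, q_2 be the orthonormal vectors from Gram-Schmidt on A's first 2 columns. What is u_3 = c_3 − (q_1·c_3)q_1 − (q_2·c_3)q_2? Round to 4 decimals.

c_1 = (3, 0, -4, -4); ‖c_1‖ = 6.4031, so q_1 = (0.4685, 0.0000, -0.6247, -0.6247).
q_1·c_2 = 0.4685·1 + 0.0000·(-1) + (-0.6247)·3 + (-0.6247)·4 = -3.9043.
u_2 = c_2 + 3.9043·q_1 = (2.8293, -1.0000, 0.5610, 1.5610).
‖u_2‖ = 3.4287, so q_2 = (0.8252, -0.2917, 0.1636, 0.4553).
q_1·c_3 = 0.4685·(-3) + 0.0000·(-4) + (-0.6247)·3 + (-0.6247)·2 = -4.5290; q_2·c_3 = 0.8252·(-3) + (-0.2917)·(-4) + 0.1636·3 + 0.4553·2 = 0.0925.
u_3 = c_3 + 4.5290·q_1 − 0.0925·q_2 = (-0.9544, -3.9730, 0.1556, -0.8714).

u_3 = (-0.9544, -3.9730, 0.1556, -0.8714)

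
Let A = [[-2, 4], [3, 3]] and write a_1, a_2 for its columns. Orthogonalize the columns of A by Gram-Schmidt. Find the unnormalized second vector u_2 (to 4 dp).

a_1 = (-2, 3); ‖a_1‖ = 3.6056, so q_1 = (-0.5547, 0.8321).
q_1·a_2 = (-0.5547)·4 + 0.8321·3 = 0.2774.
u_2 = a_2 − 0.2774·q_1 = (4.1538, 2.7692).

u_2 = (4.1538, 2.7692)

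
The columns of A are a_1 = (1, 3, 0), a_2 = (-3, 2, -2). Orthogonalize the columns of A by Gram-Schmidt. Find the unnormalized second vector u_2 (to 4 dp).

a_1 = (1, 3, 0); ‖a_1‖ = 3.1623, so e_1 = (0.3162, 0.9487, 0.0000).
e_1·a_2 = 0.3162·(-3) + 0.9487·2 + 0.0000·(-2) = 0.9487.
u_2 = a_2 − 0.9487·e_1 = (-3.3000, 1.1000, -2.0000).

u_2 = (-3.3000, 1.1000, -2.0000)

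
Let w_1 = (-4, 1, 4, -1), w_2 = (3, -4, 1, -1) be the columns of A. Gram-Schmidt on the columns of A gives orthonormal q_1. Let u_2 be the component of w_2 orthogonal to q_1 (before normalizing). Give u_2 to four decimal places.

q_1 = w_1/‖w_1‖ = (-4, 1, 4, -1)/5.8310 = (-0.6860, 0.1715, 0.6860, -0.1715).
r_{12} = q_1·w_2 = -1.8865.
u_2 = w_2 + 1.8865·q_1 = (1.7059, -3.6765, 2.2941, -1.3235).

u_2 = (1.7059, -3.6765, 2.2941, -1.3235)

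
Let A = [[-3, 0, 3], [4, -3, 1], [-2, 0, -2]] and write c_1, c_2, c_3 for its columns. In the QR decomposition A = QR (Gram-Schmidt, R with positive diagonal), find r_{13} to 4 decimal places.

r_{13} = -0.1857

c_1 = (-3, 4, -2); ‖c_1‖ = 5.3852, so e_1 = (-0.5571, 0.7428, -0.3714).
r_{13} = e_1·c_3 = -0.1857.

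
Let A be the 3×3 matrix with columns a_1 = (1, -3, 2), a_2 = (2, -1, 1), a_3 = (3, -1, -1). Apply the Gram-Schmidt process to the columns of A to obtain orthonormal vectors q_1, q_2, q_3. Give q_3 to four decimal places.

q_1 = a_1/‖a_1‖ = (1, -3, 2)/3.7417 = (0.2673, -0.8018, 0.5345).
r_{12} = q_1·a_2 = 1.8708.
u_2 = a_2 − 1.8708·q_1 = (1.5000, 0.5000, 0.0000).
‖u_2‖ = 1.5811, so q_2 = (0.9487, 0.3162, 0.0000).
r_{13} = q_1·a_3 = 1.0690; r_{23} = q_2·a_3 = 2.5298.
u_3 = a_3 − 1.0690·q_1 − 2.5298·q_2 = (0.3143, -0.9429, -1.5714).
‖u_3‖ = 1.8593, so q_3 = (0.1690, -0.5071, -0.8452).

q_3 = (0.1690, -0.5071, -0.8452)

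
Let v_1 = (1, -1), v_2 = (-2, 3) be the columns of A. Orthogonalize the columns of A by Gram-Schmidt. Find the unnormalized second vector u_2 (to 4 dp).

u_2 = (0.5000, 0.5000)

v_1 = (1, -1); ‖v_1‖ = 1.4142, so e_1 = (0.7071, -0.7071).
e_1·v_2 = 0.7071·(-2) + (-0.7071)·3 = -3.5355.
u_2 = v_2 + 3.5355·e_1 = (0.5000, 0.5000).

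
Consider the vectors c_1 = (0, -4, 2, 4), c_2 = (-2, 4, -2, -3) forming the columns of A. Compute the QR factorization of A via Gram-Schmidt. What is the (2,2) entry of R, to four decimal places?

r_{22} = 2.1344

c_1 = (0, -4, 2, 4); ‖c_1‖ = 6.0000, so q_1 = (0.0000, -0.6667, 0.3333, 0.6667).
q_1·c_2 = 0.0000·(-2) + (-0.6667)·4 + 0.3333·(-2) + 0.6667·(-3) = -5.3333.
u_2 = c_2 + 5.3333·q_1 = (-2.0000, 0.4444, -0.2222, 0.5556).
r_{22} = ‖u_2‖ = 2.1344.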